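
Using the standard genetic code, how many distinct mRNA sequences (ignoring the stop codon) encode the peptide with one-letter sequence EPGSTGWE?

6144

Glu: 2 codons.
Pro: 4 codons.
Gly: 4 codons.
Ser: 6 codons.
Thr: 4 codons.
Gly: 4 codons.
Trp: 1 codon.
Glu: 2 codons.
2 × 4 × 4 × 6 × 4 × 4 × 1 × 2 = 6144.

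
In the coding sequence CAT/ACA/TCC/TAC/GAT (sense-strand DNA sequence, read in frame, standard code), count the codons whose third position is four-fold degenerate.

Codon 1 CAT (His): third position 2-fold.
Codon 2 ACA (Thr): third position 4-fold.
Codon 3 TCC (Ser): third position 4-fold.
Codon 4 TAC (Tyr): third position 2-fold.
Codon 5 GAT (Asp): third position 2-fold.
Four-fold degenerate third positions: 2.

2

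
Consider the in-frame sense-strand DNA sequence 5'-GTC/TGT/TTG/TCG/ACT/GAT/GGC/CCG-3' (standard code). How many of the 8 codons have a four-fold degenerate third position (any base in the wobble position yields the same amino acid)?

Codon 1 GTC (Val): third position 4-fold.
Codon 2 TGT (Cys): third position 2-fold.
Codon 3 TTG (Leu): third position 2-fold.
Codon 4 TCG (Ser): third position 4-fold.
Codon 5 ACT (Thr): third position 4-fold.
Codon 6 GAT (Asp): third position 2-fold.
Codon 7 GGC (Gly): third position 4-fold.
Codon 8 CCG (Pro): third position 4-fold.
Four-fold degenerate third positions: 5.

5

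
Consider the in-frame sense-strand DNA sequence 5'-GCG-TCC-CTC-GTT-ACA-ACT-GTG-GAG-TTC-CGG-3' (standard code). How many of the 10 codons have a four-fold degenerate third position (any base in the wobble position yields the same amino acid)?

Codon 1 GCG (Ala): third position 4-fold.
Codon 2 TCC (Ser): third position 4-fold.
Codon 3 CTC (Leu): third position 4-fold.
Codon 4 GTT (Val): third position 4-fold.
Codon 5 ACA (Thr): third position 4-fold.
Codon 6 ACT (Thr): third position 4-fold.
Codon 7 GTG (Val): third position 4-fold.
Codon 8 GAG (Glu): third position 2-fold.
Codon 9 TTC (Phe): third position 2-fold.
Codon 10 CGG (Arg): third position 4-fold.
Four-fold degenerate third positions: 8.

8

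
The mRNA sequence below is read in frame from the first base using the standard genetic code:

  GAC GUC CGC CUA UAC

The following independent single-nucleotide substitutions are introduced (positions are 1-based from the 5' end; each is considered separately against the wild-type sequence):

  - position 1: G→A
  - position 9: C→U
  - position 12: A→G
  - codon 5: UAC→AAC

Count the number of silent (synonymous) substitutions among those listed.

2

Codon 1: GAC (Asp) → AAC (Asn) — missense.
Codon 3: CGC (Arg) → CGU (Arg) — synonymous.
Codon 4: CUA (Leu) → CUG (Leu) — synonymous.
Codon 5: UAC (Tyr) → AAC (Asn) — missense.
Synonymous: 2 of 4.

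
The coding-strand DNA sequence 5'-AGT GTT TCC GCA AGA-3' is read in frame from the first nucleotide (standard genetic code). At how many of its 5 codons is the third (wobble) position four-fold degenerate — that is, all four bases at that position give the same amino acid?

Codon 1 AGT (Ser): third position 2-fold.
Codon 2 GTT (Val): third position 4-fold.
Codon 3 TCC (Ser): third position 4-fold.
Codon 4 GCA (Ala): third position 4-fold.
Codon 5 AGA (Arg): third position 2-fold.
Four-fold degenerate third positions: 3.

3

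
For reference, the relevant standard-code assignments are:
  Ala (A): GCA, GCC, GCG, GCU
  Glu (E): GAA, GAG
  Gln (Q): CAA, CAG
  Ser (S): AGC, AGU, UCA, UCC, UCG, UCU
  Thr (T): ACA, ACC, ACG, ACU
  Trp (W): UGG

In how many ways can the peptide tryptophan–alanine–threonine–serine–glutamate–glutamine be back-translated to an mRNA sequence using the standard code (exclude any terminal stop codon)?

Trp: 1 codon.
Ala: 4 codons.
Thr: 4 codons.
Ser: 6 codons.
Glu: 2 codons.
Gln: 2 codons.
1 × 4 × 4 × 6 × 2 × 2 = 384.

384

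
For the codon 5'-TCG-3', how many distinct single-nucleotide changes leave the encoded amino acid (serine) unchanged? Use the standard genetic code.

3

Position 1: none → 0 synonymous.
Position 2: none → 0 synonymous.
Position 3: TCT, TCC, TCA → 3 synonymous.
Total: 0 + 0 + 3 = 3.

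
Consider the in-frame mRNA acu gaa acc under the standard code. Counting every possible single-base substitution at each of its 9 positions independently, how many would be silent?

7

Codon 1 (ACU, Thr): 3 synonymous substitutions.
Codon 2 (GAA, Glu): 1 synonymous substitution.
Codon 3 (ACC, Thr): 3 synonymous substitutions.
Total: 3 + 1 + 3 = 7.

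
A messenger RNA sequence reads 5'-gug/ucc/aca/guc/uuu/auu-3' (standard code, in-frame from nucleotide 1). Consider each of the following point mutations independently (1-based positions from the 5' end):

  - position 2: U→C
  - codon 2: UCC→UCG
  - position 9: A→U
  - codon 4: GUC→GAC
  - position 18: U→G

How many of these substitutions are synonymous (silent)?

Codon 1: GUG (Val) → GCG (Ala) — missense.
Codon 2: UCC (Ser) → UCG (Ser) — synonymous.
Codon 3: ACA (Thr) → ACU (Thr) — synonymous.
Codon 4: GUC (Val) → GAC (Asp) — missense.
Codon 6: AUU (Ile) → AUG (Met) — missense.
Synonymous: 2 of 5.

2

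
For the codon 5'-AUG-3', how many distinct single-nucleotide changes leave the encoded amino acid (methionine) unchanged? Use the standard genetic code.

0

Position 1: none → 0 synonymous.
Position 2: none → 0 synonymous.
Position 3: none → 0 synonymous.
Total: 0 + 0 + 0 = 0.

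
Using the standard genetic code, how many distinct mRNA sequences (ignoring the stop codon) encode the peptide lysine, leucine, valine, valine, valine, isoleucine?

2304

Lys: 2 codons.
Leu: 6 codons.
Val: 4 codons.
Val: 4 codons.
Val: 4 codons.
Ile: 3 codons.
2 × 6 × 4 × 4 × 4 × 3 = 2304.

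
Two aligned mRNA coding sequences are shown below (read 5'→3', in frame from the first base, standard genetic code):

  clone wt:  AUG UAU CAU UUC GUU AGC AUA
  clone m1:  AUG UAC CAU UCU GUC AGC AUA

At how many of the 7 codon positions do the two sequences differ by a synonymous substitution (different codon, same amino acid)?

Codon 1: AUG Met / AUG Met — identical.
Codon 2: UAU Tyr / UAC Tyr — synonymous.
Codon 3: CAU His / CAU His — identical.
Codon 4: UUC Phe / UCU Ser — nonsynonymous.
Codon 5: GUU Val / GUC Val — synonymous.
Codon 6: AGC Ser / AGC Ser — identical.
Codon 7: AUA Ile / AUA Ile — identical.
Synonymous differences: 2.

2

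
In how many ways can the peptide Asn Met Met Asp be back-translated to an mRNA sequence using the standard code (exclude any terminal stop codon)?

4

Asn: 2 codons.
Met: 1 codon.
Met: 1 codon.
Asp: 2 codons.
2 × 1 × 1 × 2 = 4.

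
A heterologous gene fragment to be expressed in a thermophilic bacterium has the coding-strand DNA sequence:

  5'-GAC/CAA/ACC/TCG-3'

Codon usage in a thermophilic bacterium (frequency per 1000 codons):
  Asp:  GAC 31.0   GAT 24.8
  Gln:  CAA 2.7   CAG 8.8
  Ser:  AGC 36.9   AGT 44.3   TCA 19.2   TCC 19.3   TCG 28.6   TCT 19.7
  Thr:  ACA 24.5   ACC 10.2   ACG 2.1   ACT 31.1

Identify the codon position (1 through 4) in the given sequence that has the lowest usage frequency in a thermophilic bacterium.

2

Codon 1 GAC (Asp): 31.0 per 1000.
Codon 2 CAA (Gln): 2.7 per 1000.
Codon 3 ACC (Thr): 10.2 per 1000.
Codon 4 TCG (Ser): 28.6 per 1000.
Lowest frequency is 2.7 at codon 2.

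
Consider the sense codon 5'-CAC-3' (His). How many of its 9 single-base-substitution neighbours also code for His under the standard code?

1

Position 1: none → 0 synonymous.
Position 2: none → 0 synonymous.
Position 3: CAU → 1 synonymous.
Total: 0 + 0 + 1 = 1.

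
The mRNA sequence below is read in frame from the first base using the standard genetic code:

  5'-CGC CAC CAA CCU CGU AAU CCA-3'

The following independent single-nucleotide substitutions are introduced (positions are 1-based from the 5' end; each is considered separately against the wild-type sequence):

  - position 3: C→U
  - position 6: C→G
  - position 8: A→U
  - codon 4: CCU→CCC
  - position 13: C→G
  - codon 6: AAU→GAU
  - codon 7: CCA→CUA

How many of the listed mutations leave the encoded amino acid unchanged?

Codon 1: CGC (Arg) → CGU (Arg) — synonymous.
Codon 2: CAC (His) → CAG (Gln) — missense.
Codon 3: CAA (Gln) → CUA (Leu) — missense.
Codon 4: CCU (Pro) → CCC (Pro) — synonymous.
Codon 5: CGU (Arg) → GGU (Gly) — missense.
Codon 6: AAU (Asn) → GAU (Asp) — missense.
Codon 7: CCA (Pro) → CUA (Leu) — missense.
Synonymous: 2 of 7.

2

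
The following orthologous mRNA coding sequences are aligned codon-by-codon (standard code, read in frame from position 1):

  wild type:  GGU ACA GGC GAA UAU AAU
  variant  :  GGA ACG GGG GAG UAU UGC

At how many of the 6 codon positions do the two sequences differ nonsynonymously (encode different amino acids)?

1

Codon 1: GGU Gly / GGA Gly — synonymous.
Codon 2: ACA Thr / ACG Thr — synonymous.
Codon 3: GGC Gly / GGG Gly — synonymous.
Codon 4: GAA Glu / GAG Glu — synonymous.
Codon 5: UAU Tyr / UAU Tyr — identical.
Codon 6: AAU Asn / UGC Cys — nonsynonymous.
Nonsynonymous differences: 1.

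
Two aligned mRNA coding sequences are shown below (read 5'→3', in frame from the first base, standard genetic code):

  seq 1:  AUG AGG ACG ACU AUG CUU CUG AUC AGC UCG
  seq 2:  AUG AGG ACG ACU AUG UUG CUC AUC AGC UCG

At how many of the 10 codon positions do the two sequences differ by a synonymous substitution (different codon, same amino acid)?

2

Codon 1: AUG Met / AUG Met — identical.
Codon 2: AGG Arg / AGG Arg — identical.
Codon 3: ACG Thr / ACG Thr — identical.
Codon 4: ACU Thr / ACU Thr — identical.
Codon 5: AUG Met / AUG Met — identical.
Codon 6: CUU Leu / UUG Leu — synonymous.
Codon 7: CUG Leu / CUC Leu — synonymous.
Codon 8: AUC Ile / AUC Ile — identical.
Codon 9: AGC Ser / AGC Ser — identical.
Codon 10: UCG Ser / UCG Ser — identical.
Synonymous differences: 2.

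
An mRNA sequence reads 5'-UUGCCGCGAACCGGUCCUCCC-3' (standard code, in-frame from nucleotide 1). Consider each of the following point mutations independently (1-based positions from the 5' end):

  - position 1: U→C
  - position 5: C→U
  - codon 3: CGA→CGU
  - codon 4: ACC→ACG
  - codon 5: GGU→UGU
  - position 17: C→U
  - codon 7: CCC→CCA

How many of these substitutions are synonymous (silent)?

Codon 1: UUG (Leu) → CUG (Leu) — synonymous.
Codon 2: CCG (Pro) → CUG (Leu) — missense.
Codon 3: CGA (Arg) → CGU (Arg) — synonymous.
Codon 4: ACC (Thr) → ACG (Thr) — synonymous.
Codon 5: GGU (Gly) → UGU (Cys) — missense.
Codon 6: CCU (Pro) → CUU (Leu) — missense.
Codon 7: CCC (Pro) → CCA (Pro) — synonymous.
Synonymous: 4 of 7.

4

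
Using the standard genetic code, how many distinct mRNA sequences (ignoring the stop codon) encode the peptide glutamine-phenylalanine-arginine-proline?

96

Gln: 2 codons.
Phe: 2 codons.
Arg: 6 codons.
Pro: 4 codons.
2 × 2 × 6 × 4 = 96.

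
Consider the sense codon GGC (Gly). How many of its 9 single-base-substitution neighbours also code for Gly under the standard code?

3

Position 1: none → 0 synonymous.
Position 2: none → 0 synonymous.
Position 3: GGU, GGA, GGG → 3 synonymous.
Total: 0 + 0 + 3 = 3.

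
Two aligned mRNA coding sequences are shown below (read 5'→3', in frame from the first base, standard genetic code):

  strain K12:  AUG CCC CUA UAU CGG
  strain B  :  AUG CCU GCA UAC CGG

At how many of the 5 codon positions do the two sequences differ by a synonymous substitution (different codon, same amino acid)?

Codon 1: AUG Met / AUG Met — identical.
Codon 2: CCC Pro / CCU Pro — synonymous.
Codon 3: CUA Leu / GCA Ala — nonsynonymous.
Codon 4: UAU Tyr / UAC Tyr — synonymous.
Codon 5: CGG Arg / CGG Arg — identical.
Synonymous differences: 2.

2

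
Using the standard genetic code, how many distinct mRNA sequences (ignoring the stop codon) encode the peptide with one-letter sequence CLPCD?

192

Cys: 2 codons.
Leu: 6 codons.
Pro: 4 codons.
Cys: 2 codons.
Asp: 2 codons.
2 × 6 × 4 × 2 × 2 = 192.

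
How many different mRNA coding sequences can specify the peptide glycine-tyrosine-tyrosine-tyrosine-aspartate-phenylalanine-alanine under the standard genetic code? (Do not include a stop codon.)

512

Gly: 4 codons.
Tyr: 2 codons.
Tyr: 2 codons.
Tyr: 2 codons.
Asp: 2 codons.
Phe: 2 codons.
Ala: 4 codons.
4 × 2 × 2 × 2 × 2 × 2 × 4 = 512.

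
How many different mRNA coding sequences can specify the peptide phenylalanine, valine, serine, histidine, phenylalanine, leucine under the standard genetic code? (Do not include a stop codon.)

Phe: 2 codons.
Val: 4 codons.
Ser: 6 codons.
His: 2 codons.
Phe: 2 codons.
Leu: 6 codons.
2 × 4 × 6 × 2 × 2 × 6 = 1152.

1152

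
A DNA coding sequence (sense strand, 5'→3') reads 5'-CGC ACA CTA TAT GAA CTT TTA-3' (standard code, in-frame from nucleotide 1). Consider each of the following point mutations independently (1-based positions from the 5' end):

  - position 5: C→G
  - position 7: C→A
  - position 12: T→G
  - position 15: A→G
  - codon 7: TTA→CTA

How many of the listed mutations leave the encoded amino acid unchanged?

2

Codon 2: ACA (Thr) → AGA (Arg) — missense.
Codon 3: CTA (Leu) → ATA (Ile) — missense.
Codon 4: TAT (Tyr) → TAG (Stop) — nonsense.
Codon 5: GAA (Glu) → GAG (Glu) — synonymous.
Codon 7: TTA (Leu) → CTA (Leu) — synonymous.
Synonymous: 2 of 5.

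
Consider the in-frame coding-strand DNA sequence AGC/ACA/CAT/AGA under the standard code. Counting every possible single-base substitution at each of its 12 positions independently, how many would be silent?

Codon 1 (AGC, Ser): 1 synonymous substitution.
Codon 2 (ACA, Thr): 3 synonymous substitutions.
Codon 3 (CAT, His): 1 synonymous substitution.
Codon 4 (AGA, Arg): 2 synonymous substitutions.
Total: 1 + 3 + 1 + 2 = 7.

7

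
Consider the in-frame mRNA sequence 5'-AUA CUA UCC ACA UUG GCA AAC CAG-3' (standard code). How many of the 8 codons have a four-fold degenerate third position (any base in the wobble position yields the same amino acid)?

4

Codon 1 AUA (Ile): third position 3-fold.
Codon 2 CUA (Leu): third position 4-fold.
Codon 3 UCC (Ser): third position 4-fold.
Codon 4 ACA (Thr): third position 4-fold.
Codon 5 UUG (Leu): third position 2-fold.
Codon 6 GCA (Ala): third position 4-fold.
Codon 7 AAC (Asn): third position 2-fold.
Codon 8 CAG (Gln): third position 2-fold.
Four-fold degenerate third positions: 4.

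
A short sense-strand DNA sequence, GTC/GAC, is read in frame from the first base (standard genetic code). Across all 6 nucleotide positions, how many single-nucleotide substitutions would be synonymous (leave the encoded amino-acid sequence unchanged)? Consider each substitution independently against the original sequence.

Codon 1 (GTC, Val): 3 synonymous substitutions.
Codon 2 (GAC, Asp): 1 synonymous substitution.
Total: 3 + 1 = 4.

4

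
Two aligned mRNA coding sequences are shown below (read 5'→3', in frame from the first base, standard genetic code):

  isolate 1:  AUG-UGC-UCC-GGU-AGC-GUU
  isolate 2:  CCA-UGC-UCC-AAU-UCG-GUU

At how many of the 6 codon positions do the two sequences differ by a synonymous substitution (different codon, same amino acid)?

Codon 1: AUG Met / CCA Pro — nonsynonymous.
Codon 2: UGC Cys / UGC Cys — identical.
Codon 3: UCC Ser / UCC Ser — identical.
Codon 4: GGU Gly / AAU Asn — nonsynonymous.
Codon 5: AGC Ser / UCG Ser — synonymous.
Codon 6: GUU Val / GUU Val — identical.
Synonymous differences: 1.

1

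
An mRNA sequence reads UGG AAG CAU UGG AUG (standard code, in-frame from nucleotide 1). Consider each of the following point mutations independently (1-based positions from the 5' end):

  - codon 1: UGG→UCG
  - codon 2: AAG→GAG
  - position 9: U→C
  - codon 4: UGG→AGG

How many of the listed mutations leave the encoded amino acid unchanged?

1

Codon 1: UGG (Trp) → UCG (Ser) — missense.
Codon 2: AAG (Lys) → GAG (Glu) — missense.
Codon 3: CAU (His) → CAC (His) — synonymous.
Codon 4: UGG (Trp) → AGG (Arg) — missense.
Synonymous: 1 of 4.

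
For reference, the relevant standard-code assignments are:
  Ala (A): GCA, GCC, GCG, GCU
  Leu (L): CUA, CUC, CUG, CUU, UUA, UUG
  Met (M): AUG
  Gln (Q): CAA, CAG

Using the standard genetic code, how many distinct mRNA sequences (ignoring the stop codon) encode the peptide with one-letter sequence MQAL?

48

Met: 1 codon.
Gln: 2 codons.
Ala: 4 codons.
Leu: 6 codons.
1 × 2 × 4 × 6 = 48.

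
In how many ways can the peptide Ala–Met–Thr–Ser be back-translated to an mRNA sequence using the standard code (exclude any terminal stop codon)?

Ala: 4 codons.
Met: 1 codon.
Thr: 4 codons.
Ser: 6 codons.
4 × 1 × 4 × 6 = 96.

96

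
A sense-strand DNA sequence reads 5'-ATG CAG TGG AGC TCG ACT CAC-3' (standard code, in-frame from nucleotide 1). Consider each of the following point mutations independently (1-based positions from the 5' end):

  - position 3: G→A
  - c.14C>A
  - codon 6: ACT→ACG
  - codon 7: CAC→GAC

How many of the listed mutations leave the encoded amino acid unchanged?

1

Codon 1: ATG (Met) → ATA (Ile) — missense.
Codon 5: TCG (Ser) → TAG (Stop) — nonsense.
Codon 6: ACT (Thr) → ACG (Thr) — synonymous.
Codon 7: CAC (His) → GAC (Asp) — missense.
Synonymous: 1 of 4.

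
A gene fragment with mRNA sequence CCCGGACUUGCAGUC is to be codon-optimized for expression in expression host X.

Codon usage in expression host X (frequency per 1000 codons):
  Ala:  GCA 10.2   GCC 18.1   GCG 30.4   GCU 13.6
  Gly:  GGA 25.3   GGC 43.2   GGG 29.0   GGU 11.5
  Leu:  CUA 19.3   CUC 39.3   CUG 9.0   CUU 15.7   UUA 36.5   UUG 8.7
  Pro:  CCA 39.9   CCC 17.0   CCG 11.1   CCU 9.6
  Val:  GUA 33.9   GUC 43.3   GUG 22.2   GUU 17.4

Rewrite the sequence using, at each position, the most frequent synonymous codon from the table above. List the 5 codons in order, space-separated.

CCA GGC CUC GCG GUC

Codon 1 (Pro): best is CCA at 39.9.
Codon 2 (Gly): best is GGC at 43.2.
Codon 3 (Leu): best is CUC at 39.3.
Codon 4 (Ala): best is GCG at 30.4.
Codon 5 (Val): best is GUC at 43.3.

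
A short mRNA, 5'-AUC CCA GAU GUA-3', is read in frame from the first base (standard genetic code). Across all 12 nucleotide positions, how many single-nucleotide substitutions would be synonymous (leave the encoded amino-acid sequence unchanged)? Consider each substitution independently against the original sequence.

Codon 1 (AUC, Ile): 2 synonymous substitutions.
Codon 2 (CCA, Pro): 3 synonymous substitutions.
Codon 3 (GAU, Asp): 1 synonymous substitution.
Codon 4 (GUA, Val): 3 synonymous substitutions.
Total: 2 + 3 + 1 + 3 = 9.

9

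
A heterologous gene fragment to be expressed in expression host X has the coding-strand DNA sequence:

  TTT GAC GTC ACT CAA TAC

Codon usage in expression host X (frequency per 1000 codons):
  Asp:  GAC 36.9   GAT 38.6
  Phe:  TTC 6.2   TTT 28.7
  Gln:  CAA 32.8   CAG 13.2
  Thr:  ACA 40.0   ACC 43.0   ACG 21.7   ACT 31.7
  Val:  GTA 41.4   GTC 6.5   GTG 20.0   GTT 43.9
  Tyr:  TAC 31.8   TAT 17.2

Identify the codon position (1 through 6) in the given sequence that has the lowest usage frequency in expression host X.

Codon 1 TTT (Phe): 28.7 per 1000.
Codon 2 GAC (Asp): 36.9 per 1000.
Codon 3 GTC (Val): 6.5 per 1000.
Codon 4 ACT (Thr): 31.7 per 1000.
Codon 5 CAA (Gln): 32.8 per 1000.
Codon 6 TAC (Tyr): 31.8 per 1000.
Lowest frequency is 6.5 at codon 3.

3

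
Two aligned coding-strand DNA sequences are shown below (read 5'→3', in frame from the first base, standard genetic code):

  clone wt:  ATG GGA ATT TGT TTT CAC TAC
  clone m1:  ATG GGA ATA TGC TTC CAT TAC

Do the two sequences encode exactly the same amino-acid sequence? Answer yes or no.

yes

Codon 1: ATG Met / ATG Met — identical.
Codon 2: GGA Gly / GGA Gly — identical.
Codon 3: ATT Ile / ATA Ile — synonymous.
Codon 4: TGT Cys / TGC Cys — synonymous.
Codon 5: TTT Phe / TTC Phe — synonymous.
Codon 6: CAC His / CAT His — synonymous.
Codon 7: TAC Tyr / TAC Tyr — identical.
Nonsynonymous differences: 0 → same protein.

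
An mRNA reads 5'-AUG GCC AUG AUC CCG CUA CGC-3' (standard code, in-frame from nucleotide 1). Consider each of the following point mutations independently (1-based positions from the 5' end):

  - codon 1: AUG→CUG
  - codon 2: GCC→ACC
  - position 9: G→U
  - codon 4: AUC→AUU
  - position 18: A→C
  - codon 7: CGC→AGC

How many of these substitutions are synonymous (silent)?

Codon 1: AUG (Met) → CUG (Leu) — missense.
Codon 2: GCC (Ala) → ACC (Thr) — missense.
Codon 3: AUG (Met) → AUU (Ile) — missense.
Codon 4: AUC (Ile) → AUU (Ile) — synonymous.
Codon 6: CUA (Leu) → CUC (Leu) — synonymous.
Codon 7: CGC (Arg) → AGC (Ser) — missense.
Synonymous: 2 of 6.

2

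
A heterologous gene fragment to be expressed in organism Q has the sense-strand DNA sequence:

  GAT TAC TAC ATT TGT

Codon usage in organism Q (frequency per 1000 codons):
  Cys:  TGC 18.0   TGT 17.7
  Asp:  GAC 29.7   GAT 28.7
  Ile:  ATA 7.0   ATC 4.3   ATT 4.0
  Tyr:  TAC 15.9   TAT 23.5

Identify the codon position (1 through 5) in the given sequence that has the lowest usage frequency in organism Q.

4

Codon 1 GAT (Asp): 28.7 per 1000.
Codon 2 TAC (Tyr): 15.9 per 1000.
Codon 3 TAC (Tyr): 15.9 per 1000.
Codon 4 ATT (Ile): 4.0 per 1000.
Codon 5 TGT (Cys): 17.7 per 1000.
Lowest frequency is 4.0 at codon 4.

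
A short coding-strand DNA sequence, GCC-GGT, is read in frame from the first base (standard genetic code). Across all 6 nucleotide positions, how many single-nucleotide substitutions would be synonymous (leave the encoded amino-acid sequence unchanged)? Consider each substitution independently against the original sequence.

6

Codon 1 (GCC, Ala): 3 synonymous substitutions.
Codon 2 (GGT, Gly): 3 synonymous substitutions.
Total: 3 + 3 = 6.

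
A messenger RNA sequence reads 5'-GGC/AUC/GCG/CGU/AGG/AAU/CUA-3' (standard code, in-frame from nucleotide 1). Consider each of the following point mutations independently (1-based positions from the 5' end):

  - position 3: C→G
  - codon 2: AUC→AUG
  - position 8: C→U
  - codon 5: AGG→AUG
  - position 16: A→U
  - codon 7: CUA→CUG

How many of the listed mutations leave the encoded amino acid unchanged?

Codon 1: GGC (Gly) → GGG (Gly) — synonymous.
Codon 2: AUC (Ile) → AUG (Met) — missense.
Codon 3: GCG (Ala) → GUG (Val) — missense.
Codon 5: AGG (Arg) → AUG (Met) — missense.
Codon 6: AAU (Asn) → UAU (Tyr) — missense.
Codon 7: CUA (Leu) → CUG (Leu) — synonymous.
Synonymous: 2 of 6.

2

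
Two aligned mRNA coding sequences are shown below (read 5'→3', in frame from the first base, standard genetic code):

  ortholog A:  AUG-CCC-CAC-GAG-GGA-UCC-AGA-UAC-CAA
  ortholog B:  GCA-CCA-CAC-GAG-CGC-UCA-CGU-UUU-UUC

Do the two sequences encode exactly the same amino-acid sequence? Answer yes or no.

Codon 1: AUG Met / GCA Ala — nonsynonymous.
Codon 2: CCC Pro / CCA Pro — synonymous.
Codon 3: CAC His / CAC His — identical.
Codon 4: GAG Glu / GAG Glu — identical.
Codon 5: GGA Gly / CGC Arg — nonsynonymous.
Codon 6: UCC Ser / UCA Ser — synonymous.
Codon 7: AGA Arg / CGU Arg — synonymous.
Codon 8: UAC Tyr / UUU Phe — nonsynonymous.
Codon 9: CAA Gln / UUC Phe — nonsynonymous.
Nonsynonymous differences: 4 → different protein.

no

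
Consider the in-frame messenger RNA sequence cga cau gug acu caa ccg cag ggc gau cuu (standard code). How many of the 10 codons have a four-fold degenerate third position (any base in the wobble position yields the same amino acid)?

6

Codon 1 CGA (Arg): third position 4-fold.
Codon 2 CAU (His): third position 2-fold.
Codon 3 GUG (Val): third position 4-fold.
Codon 4 ACU (Thr): third position 4-fold.
Codon 5 CAA (Gln): third position 2-fold.
Codon 6 CCG (Pro): third position 4-fold.
Codon 7 CAG (Gln): third position 2-fold.
Codon 8 GGC (Gly): third position 4-fold.
Codon 9 GAU (Asp): third position 2-fold.
Codon 10 CUU (Leu): third position 4-fold.
Four-fold degenerate third positions: 6.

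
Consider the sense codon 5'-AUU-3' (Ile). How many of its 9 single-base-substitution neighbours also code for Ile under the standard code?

Position 1: none → 0 synonymous.
Position 2: none → 0 synonymous.
Position 3: AUC, AUA → 2 synonymous.
Total: 0 + 0 + 2 = 2.

2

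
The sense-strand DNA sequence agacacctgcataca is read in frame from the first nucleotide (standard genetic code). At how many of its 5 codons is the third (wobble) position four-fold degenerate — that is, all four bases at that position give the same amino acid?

2

Codon 1 AGA (Arg): third position 2-fold.
Codon 2 CAC (His): third position 2-fold.
Codon 3 CTG (Leu): third position 4-fold.
Codon 4 CAT (His): third position 2-fold.
Codon 5 ACA (Thr): third position 4-fold.
Four-fold degenerate third positions: 2.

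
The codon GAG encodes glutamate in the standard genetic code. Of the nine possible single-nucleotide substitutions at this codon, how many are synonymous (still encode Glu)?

Position 1: none → 0 synonymous.
Position 2: none → 0 synonymous.
Position 3: GAA → 1 synonymous.
Total: 0 + 0 + 1 = 1.

1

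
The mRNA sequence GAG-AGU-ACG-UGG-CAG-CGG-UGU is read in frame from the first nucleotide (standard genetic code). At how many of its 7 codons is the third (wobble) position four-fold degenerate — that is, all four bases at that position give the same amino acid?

2

Codon 1 GAG (Glu): third position 2-fold.
Codon 2 AGU (Ser): third position 2-fold.
Codon 3 ACG (Thr): third position 4-fold.
Codon 4 UGG (Trp): third position 1-fold.
Codon 5 CAG (Gln): third position 2-fold.
Codon 6 CGG (Arg): third position 4-fold.
Codon 7 UGU (Cys): third position 2-fold.
Four-fold degenerate third positions: 2.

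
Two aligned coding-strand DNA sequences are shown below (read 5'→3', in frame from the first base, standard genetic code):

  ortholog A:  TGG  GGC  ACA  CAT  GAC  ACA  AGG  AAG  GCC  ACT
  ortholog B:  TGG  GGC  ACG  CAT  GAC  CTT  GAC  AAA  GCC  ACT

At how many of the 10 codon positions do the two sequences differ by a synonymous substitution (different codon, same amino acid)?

Codon 1: TGG Trp / TGG Trp — identical.
Codon 2: GGC Gly / GGC Gly — identical.
Codon 3: ACA Thr / ACG Thr — synonymous.
Codon 4: CAT His / CAT His — identical.
Codon 5: GAC Asp / GAC Asp — identical.
Codon 6: ACA Thr / CTT Leu — nonsynonymous.
Codon 7: AGG Arg / GAC Asp — nonsynonymous.
Codon 8: AAG Lys / AAA Lys — synonymous.
Codon 9: GCC Ala / GCC Ala — identical.
Codon 10: ACT Thr / ACT Thr — identical.
Synonymous differences: 2.

2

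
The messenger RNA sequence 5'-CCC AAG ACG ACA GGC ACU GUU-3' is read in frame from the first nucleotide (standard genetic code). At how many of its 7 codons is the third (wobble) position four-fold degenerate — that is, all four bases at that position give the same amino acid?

Codon 1 CCC (Pro): third position 4-fold.
Codon 2 AAG (Lys): third position 2-fold.
Codon 3 ACG (Thr): third position 4-fold.
Codon 4 ACA (Thr): third position 4-fold.
Codon 5 GGC (Gly): third position 4-fold.
Codon 6 ACU (Thr): third position 4-fold.
Codon 7 GUU (Val): third position 4-fold.
Four-fold degenerate third positions: 6.

6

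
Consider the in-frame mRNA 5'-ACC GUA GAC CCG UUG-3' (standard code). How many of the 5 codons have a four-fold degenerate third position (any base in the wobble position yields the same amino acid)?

Codon 1 ACC (Thr): third position 4-fold.
Codon 2 GUA (Val): third position 4-fold.
Codon 3 GAC (Asp): third position 2-fold.
Codon 4 CCG (Pro): third position 4-fold.
Codon 5 UUG (Leu): third position 2-fold.
Four-fold degenerate third positions: 3.

3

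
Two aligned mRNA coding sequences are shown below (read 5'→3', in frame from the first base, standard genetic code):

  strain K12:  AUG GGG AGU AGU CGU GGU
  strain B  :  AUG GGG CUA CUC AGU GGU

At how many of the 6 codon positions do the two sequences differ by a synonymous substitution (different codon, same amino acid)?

0

Codon 1: AUG Met / AUG Met — identical.
Codon 2: GGG Gly / GGG Gly — identical.
Codon 3: AGU Ser / CUA Leu — nonsynonymous.
Codon 4: AGU Ser / CUC Leu — nonsynonymous.
Codon 5: CGU Arg / AGU Ser — nonsynonymous.
Codon 6: GGU Gly / GGU Gly — identical.
Synonymous differences: 0.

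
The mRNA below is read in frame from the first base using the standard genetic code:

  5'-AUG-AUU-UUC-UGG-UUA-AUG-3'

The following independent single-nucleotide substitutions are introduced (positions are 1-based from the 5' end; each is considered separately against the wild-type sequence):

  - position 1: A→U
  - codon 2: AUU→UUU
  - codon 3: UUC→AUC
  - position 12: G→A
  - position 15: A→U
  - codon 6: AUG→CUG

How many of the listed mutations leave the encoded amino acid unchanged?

Codon 1: AUG (Met) → UUG (Leu) — missense.
Codon 2: AUU (Ile) → UUU (Phe) — missense.
Codon 3: UUC (Phe) → AUC (Ile) — missense.
Codon 4: UGG (Trp) → UGA (Stop) — nonsense.
Codon 5: UUA (Leu) → UUU (Phe) — missense.
Codon 6: AUG (Met) → CUG (Leu) — missense.
Synonymous: 0 of 6.

0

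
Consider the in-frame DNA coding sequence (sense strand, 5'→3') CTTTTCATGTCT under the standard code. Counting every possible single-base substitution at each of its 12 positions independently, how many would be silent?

7

Codon 1 (CTT, Leu): 3 synonymous substitutions.
Codon 2 (TTC, Phe): 1 synonymous substitution.
Codon 3 (ATG, Met): 0 synonymous substitutions.
Codon 4 (TCT, Ser): 3 synonymous substitutions.
Total: 3 + 1 + 0 + 3 = 7.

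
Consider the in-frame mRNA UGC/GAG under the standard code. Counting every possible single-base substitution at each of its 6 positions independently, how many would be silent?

Codon 1 (UGC, Cys): 1 synonymous substitution.
Codon 2 (GAG, Glu): 1 synonymous substitution.
Total: 1 + 1 = 2.

2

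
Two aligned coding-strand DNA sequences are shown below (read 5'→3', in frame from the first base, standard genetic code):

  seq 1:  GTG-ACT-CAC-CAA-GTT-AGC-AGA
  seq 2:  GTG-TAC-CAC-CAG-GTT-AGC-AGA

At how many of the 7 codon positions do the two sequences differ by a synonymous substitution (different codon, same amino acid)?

Codon 1: GTG Val / GTG Val — identical.
Codon 2: ACT Thr / TAC Tyr — nonsynonymous.
Codon 3: CAC His / CAC His — identical.
Codon 4: CAA Gln / CAG Gln — synonymous.
Codon 5: GTT Val / GTT Val — identical.
Codon 6: AGC Ser / AGC Ser — identical.
Codon 7: AGA Arg / AGA Arg — identical.
Synonymous differences: 1.

1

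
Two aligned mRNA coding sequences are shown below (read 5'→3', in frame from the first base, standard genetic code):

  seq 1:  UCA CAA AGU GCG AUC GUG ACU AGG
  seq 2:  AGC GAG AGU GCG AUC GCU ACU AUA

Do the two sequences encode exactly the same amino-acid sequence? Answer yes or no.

no

Codon 1: UCA Ser / AGC Ser — synonymous.
Codon 2: CAA Gln / GAG Glu — nonsynonymous.
Codon 3: AGU Ser / AGU Ser — identical.
Codon 4: GCG Ala / GCG Ala — identical.
Codon 5: AUC Ile / AUC Ile — identical.
Codon 6: GUG Val / GCU Ala — nonsynonymous.
Codon 7: ACU Thr / ACU Thr — identical.
Codon 8: AGG Arg / AUA Ile — nonsynonymous.
Nonsynonymous differences: 3 → different protein.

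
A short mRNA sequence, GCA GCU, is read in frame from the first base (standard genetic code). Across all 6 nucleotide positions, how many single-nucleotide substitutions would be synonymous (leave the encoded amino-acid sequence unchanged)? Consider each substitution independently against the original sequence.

6

Codon 1 (GCA, Ala): 3 synonymous substitutions.
Codon 2 (GCU, Ala): 3 synonymous substitutions.
Total: 3 + 3 = 6.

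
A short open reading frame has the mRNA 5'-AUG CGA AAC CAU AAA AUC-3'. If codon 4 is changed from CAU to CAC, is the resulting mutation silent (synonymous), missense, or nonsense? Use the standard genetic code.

Position 12 falls in codon 4: CAU → His.
After the substitution the codon is CAC → His.
Both encode His, so the change is synonymous.

silent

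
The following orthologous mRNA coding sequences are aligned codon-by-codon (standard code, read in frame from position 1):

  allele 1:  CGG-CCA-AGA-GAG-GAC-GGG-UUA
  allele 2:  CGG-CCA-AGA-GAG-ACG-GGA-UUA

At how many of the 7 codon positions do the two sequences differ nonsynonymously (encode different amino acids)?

1

Codon 1: CGG Arg / CGG Arg — identical.
Codon 2: CCA Pro / CCA Pro — identical.
Codon 3: AGA Arg / AGA Arg — identical.
Codon 4: GAG Glu / GAG Glu — identical.
Codon 5: GAC Asp / ACG Thr — nonsynonymous.
Codon 6: GGG Gly / GGA Gly — synonymous.
Codon 7: UUA Leu / UUA Leu — identical.
Nonsynonymous differences: 1.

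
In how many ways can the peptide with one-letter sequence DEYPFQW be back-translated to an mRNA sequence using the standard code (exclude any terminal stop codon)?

Asp: 2 codons.
Glu: 2 codons.
Tyr: 2 codons.
Pro: 4 codons.
Phe: 2 codons.
Gln: 2 codons.
Trp: 1 codon.
2 × 2 × 2 × 4 × 2 × 2 × 1 = 128.

128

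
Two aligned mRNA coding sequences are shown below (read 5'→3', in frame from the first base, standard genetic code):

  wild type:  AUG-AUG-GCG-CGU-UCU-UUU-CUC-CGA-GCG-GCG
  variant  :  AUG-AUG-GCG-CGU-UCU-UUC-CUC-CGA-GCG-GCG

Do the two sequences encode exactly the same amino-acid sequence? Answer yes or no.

Codon 1: AUG Met / AUG Met — identical.
Codon 2: AUG Met / AUG Met — identical.
Codon 3: GCG Ala / GCG Ala — identical.
Codon 4: CGU Arg / CGU Arg — identical.
Codon 5: UCU Ser / UCU Ser — identical.
Codon 6: UUU Phe / UUC Phe — synonymous.
Codon 7: CUC Leu / CUC Leu — identical.
Codon 8: CGA Arg / CGA Arg — identical.
Codon 9: GCG Ala / GCG Ala — identical.
Codon 10: GCG Ala / GCG Ala — identical.
Nonsynonymous differences: 0 → same protein.

yes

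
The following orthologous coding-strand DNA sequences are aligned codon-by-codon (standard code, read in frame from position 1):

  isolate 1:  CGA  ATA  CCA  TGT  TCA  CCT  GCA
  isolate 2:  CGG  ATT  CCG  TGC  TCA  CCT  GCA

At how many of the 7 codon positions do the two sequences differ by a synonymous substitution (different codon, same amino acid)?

Codon 1: CGA Arg / CGG Arg — synonymous.
Codon 2: ATA Ile / ATT Ile — synonymous.
Codon 3: CCA Pro / CCG Pro — synonymous.
Codon 4: TGT Cys / TGC Cys — synonymous.
Codon 5: TCA Ser / TCA Ser — identical.
Codon 6: CCT Pro / CCT Pro — identical.
Codon 7: GCA Ala / GCA Ala — identical.
Synonymous differences: 4.

4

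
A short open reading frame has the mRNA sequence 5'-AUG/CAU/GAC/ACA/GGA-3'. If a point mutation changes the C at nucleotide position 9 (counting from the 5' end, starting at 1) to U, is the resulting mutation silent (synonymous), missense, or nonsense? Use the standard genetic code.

silent

Position 9 falls in codon 3: GAC → Asp.
After the substitution the codon is GAU → Asp.
Both encode Asp, so the change is synonymous.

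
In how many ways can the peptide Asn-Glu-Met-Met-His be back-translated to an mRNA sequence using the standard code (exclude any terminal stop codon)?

8

Asn: 2 codons.
Glu: 2 codons.
Met: 1 codon.
Met: 1 codon.
His: 2 codons.
2 × 2 × 1 × 1 × 2 = 8.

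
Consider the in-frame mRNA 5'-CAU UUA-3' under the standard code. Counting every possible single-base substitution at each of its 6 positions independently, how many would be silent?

3

Codon 1 (CAU, His): 1 synonymous substitution.
Codon 2 (UUA, Leu): 2 synonymous substitutions.
Total: 1 + 2 = 3.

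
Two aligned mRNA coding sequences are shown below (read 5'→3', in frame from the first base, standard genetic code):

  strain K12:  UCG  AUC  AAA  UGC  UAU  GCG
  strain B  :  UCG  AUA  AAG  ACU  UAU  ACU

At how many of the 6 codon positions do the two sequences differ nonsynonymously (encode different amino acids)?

Codon 1: UCG Ser / UCG Ser — identical.
Codon 2: AUC Ile / AUA Ile — synonymous.
Codon 3: AAA Lys / AAG Lys — synonymous.
Codon 4: UGC Cys / ACU Thr — nonsynonymous.
Codon 5: UAU Tyr / UAU Tyr — identical.
Codon 6: GCG Ala / ACU Thr — nonsynonymous.
Nonsynonymous differences: 2.

2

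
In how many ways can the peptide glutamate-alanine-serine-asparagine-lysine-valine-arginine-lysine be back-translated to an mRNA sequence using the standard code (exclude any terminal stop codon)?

9216

Glu: 2 codons.
Ala: 4 codons.
Ser: 6 codons.
Asn: 2 codons.
Lys: 2 codons.
Val: 4 codons.
Arg: 6 codons.
Lys: 2 codons.
2 × 4 × 6 × 2 × 2 × 4 × 6 × 2 = 9216.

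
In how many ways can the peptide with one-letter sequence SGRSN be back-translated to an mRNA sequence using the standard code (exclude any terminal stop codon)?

Ser: 6 codons.
Gly: 4 codons.
Arg: 6 codons.
Ser: 6 codons.
Asn: 2 codons.
6 × 4 × 6 × 6 × 2 = 1728.

1728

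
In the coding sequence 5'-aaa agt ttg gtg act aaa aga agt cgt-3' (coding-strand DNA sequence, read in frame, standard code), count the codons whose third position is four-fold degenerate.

Codon 1 AAA (Lys): third position 2-fold.
Codon 2 AGT (Ser): third position 2-fold.
Codon 3 TTG (Leu): third position 2-fold.
Codon 4 GTG (Val): third position 4-fold.
Codon 5 ACT (Thr): third position 4-fold.
Codon 6 AAA (Lys): third position 2-fold.
Codon 7 AGA (Arg): third position 2-fold.
Codon 8 AGT (Ser): third position 2-fold.
Codon 9 CGT (Arg): third position 4-fold.
Four-fold degenerate third positions: 3.

3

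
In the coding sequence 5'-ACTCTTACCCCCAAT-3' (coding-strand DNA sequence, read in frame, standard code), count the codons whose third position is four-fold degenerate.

4

Codon 1 ACT (Thr): third position 4-fold.
Codon 2 CTT (Leu): third position 4-fold.
Codon 3 ACC (Thr): third position 4-fold.
Codon 4 CCC (Pro): third position 4-fold.
Codon 5 AAT (Asn): third position 2-fold.
Four-fold degenerate third positions: 4.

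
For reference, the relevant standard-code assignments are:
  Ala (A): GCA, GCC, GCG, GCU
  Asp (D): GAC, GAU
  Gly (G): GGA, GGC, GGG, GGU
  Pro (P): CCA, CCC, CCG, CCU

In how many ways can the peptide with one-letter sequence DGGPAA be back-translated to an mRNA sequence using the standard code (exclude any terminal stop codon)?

Asp: 2 codons.
Gly: 4 codons.
Gly: 4 codons.
Pro: 4 codons.
Ala: 4 codons.
Ala: 4 codons.
2 × 4 × 4 × 4 × 4 × 4 = 2048.

2048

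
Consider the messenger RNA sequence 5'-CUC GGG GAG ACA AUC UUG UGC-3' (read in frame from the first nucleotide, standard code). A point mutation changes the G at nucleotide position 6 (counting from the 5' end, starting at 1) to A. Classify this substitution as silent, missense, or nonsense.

Position 6 falls in codon 2: GGG → Gly.
After the substitution the codon is GGA → Gly.
Both encode Gly, so the change is synonymous.

silent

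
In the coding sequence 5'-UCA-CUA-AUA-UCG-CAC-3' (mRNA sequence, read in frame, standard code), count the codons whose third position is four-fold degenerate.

Codon 1 UCA (Ser): third position 4-fold.
Codon 2 CUA (Leu): third position 4-fold.
Codon 3 AUA (Ile): third position 3-fold.
Codon 4 UCG (Ser): third position 4-fold.
Codon 5 CAC (His): third position 2-fold.
Four-fold degenerate third positions: 3.

3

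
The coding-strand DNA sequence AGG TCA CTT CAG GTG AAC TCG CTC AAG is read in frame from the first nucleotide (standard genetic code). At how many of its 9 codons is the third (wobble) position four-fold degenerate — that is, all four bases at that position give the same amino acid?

Codon 1 AGG (Arg): third position 2-fold.
Codon 2 TCA (Ser): third position 4-fold.
Codon 3 CTT (Leu): third position 4-fold.
Codon 4 CAG (Gln): third position 2-fold.
Codon 5 GTG (Val): third position 4-fold.
Codon 6 AAC (Asn): third position 2-fold.
Codon 7 TCG (Ser): third position 4-fold.
Codon 8 CTC (Leu): third position 4-fold.
Codon 9 AAG (Lys): third position 2-fold.
Four-fold degenerate third positions: 5.

5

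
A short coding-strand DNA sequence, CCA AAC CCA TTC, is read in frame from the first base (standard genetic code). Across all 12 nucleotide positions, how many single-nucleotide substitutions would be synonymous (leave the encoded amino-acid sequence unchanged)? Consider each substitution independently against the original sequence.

8

Codon 1 (CCA, Pro): 3 synonymous substitutions.
Codon 2 (AAC, Asn): 1 synonymous substitution.
Codon 3 (CCA, Pro): 3 synonymous substitutions.
Codon 4 (TTC, Phe): 1 synonymous substitution.
Total: 3 + 1 + 3 + 1 = 8.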